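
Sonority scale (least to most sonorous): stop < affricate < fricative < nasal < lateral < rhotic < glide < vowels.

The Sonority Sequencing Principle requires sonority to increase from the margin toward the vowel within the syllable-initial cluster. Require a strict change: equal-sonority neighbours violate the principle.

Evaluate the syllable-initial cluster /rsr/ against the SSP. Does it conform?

no

/r/: rhotic = 6.
/s/: fricative = 3.
/r/: rhotic = 6.
The profile is 6-3-6. Between /r/ (6) and /s/ (3) sonority does not rise, so the cluster violates the SSP.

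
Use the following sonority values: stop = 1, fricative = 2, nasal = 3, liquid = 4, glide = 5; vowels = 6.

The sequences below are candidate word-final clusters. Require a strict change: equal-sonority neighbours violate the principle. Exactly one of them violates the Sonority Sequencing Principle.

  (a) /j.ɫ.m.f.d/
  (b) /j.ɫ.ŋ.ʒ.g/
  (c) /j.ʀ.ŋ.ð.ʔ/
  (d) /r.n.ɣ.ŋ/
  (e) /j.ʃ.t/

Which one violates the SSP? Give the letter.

(a) sonority 5-4-3-2-1: well-formed.
(b) sonority 5-4-3-2-1: well-formed.
(c) sonority 5-4-3-2-1: well-formed.
(d) sonority 4-3-2-3: ill-formed.
(e) sonority 5-2-1: well-formed.

d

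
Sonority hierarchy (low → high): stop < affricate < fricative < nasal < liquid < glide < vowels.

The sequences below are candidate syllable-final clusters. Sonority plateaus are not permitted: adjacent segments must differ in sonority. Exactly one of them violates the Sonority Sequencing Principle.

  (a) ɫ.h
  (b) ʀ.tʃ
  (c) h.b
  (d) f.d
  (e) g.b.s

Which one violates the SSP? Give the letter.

e

(a) 5-3 → obeys
(b) 5-2 → obeys
(c) 3-1 → obeys
(d) 3-1 → obeys
(e) 1-1-3 → violates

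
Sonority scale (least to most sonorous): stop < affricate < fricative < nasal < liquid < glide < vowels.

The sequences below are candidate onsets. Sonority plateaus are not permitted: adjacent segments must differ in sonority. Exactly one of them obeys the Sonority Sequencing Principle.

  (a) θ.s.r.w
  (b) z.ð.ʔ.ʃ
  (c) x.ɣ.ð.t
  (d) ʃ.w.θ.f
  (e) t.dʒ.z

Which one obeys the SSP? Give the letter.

(a) θ.s.r.w: profile 3-3-5-6 — violates.
(b) z.ð.ʔ.ʃ: profile 3-3-1-3 — violates.
(c) x.ɣ.ð.t: profile 3-3-3-1 — violates.
(d) ʃ.w.θ.f: profile 3-6-3-3 — violates.
(e) t.dʒ.z: profile 1-2-3 — obeys.

e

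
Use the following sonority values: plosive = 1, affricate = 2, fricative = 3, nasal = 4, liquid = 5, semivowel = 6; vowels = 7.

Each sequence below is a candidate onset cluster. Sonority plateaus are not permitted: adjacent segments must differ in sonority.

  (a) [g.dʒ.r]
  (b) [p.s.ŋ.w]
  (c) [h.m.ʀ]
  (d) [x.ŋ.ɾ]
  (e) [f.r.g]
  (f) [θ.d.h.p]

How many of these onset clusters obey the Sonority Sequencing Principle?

4

(a) 1-2-5 → obeys
(b) 1-3-4-6 → obeys
(c) 3-4-5 → obeys
(d) 3-4-5 → obeys
(e) 3-5-1 → violates
(f) 3-1-3-1 → violates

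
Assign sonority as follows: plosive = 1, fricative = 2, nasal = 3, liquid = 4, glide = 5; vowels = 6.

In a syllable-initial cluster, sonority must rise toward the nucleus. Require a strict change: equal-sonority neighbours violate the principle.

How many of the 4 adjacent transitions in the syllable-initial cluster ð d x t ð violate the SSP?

2

/ð/ is a fricative (sonority 2).
/d/ is a plosive (sonority 1).
/x/ is a fricative (sonority 2).
/t/ is a plosive (sonority 1).
/ð/ is a fricative (sonority 2).
/ð/→/d/: 2→1 (does not rise) — violation.
/d/→/x/: 1→2 (rises) — ok.
/x/→/t/: 2→1 (does not rise) — violation.
/t/→/ð/: 1→2 (rises) — ok.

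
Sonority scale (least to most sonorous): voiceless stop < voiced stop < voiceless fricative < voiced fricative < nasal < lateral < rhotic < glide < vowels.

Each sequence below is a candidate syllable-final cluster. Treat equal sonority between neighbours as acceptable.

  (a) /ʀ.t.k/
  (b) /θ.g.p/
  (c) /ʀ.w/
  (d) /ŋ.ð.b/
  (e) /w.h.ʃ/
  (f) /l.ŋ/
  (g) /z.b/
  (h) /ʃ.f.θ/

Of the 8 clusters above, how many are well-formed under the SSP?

(a) sonority 7-1-1: well-formed.
(b) sonority 3-2-1: well-formed.
(c) sonority 7-8: ill-formed.
(d) sonority 5-4-2: well-formed.
(e) sonority 8-3-3: well-formed.
(f) sonority 6-5: well-formed.
(g) sonority 4-2: well-formed.
(h) sonority 3-3-3: well-formed.

7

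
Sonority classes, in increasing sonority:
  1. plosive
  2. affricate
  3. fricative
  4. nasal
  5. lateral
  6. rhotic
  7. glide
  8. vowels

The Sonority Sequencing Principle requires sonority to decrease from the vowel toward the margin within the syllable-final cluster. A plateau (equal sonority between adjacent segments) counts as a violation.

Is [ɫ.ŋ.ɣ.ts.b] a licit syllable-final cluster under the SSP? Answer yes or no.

/ɫ/: lateral = 5.
/ŋ/: nasal = 4.
/ɣ/: fricative = 3.
/ts/: affricate = 2.
/b/: plosive = 1.
The profile 5-4-3-2-1 strictly falls, so the syllable-final cluster satisfies the SSP.

yes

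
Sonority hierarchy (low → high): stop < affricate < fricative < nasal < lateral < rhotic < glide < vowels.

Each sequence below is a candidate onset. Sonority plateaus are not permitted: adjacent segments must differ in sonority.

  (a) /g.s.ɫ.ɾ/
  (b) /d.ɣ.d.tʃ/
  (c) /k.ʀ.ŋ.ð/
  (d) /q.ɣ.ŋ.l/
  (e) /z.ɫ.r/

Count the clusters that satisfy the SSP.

3

(a) /g.s.ɫ.ɾ/: profile 1-3-5-6 — obeys.
(b) /d.ɣ.d.tʃ/: profile 1-3-1-2 — violates.
(c) /k.ʀ.ŋ.ð/: profile 1-6-4-3 — violates.
(d) /q.ɣ.ŋ.l/: profile 1-3-4-5 — obeys.
(e) /z.ɫ.r/: profile 3-5-6 — obeys.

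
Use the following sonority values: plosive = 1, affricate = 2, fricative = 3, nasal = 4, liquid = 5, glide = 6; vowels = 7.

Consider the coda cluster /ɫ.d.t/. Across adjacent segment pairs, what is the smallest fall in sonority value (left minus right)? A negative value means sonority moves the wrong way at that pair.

/ɫ/ is a liquid (sonority 5).
/d/ is a plosive (sonority 1).
/t/ is a plosive (sonority 1).
/ɫ/→/d/: change +4.
/d/→/t/: change +0.
Minimum = 0.

0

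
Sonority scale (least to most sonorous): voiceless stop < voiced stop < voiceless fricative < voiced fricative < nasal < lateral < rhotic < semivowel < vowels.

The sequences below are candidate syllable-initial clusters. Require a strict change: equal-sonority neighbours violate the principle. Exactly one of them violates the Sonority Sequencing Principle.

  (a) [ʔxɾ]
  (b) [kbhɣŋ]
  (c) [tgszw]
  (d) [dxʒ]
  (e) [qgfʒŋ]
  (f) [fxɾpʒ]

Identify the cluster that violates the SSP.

(a) sonority 1-3-7: well-formed.
(b) sonority 1-2-3-4-5: well-formed.
(c) sonority 1-2-3-4-8: well-formed.
(d) sonority 2-3-4: well-formed.
(e) sonority 1-2-3-4-5: well-formed.
(f) sonority 3-3-7-1-4: ill-formed.

f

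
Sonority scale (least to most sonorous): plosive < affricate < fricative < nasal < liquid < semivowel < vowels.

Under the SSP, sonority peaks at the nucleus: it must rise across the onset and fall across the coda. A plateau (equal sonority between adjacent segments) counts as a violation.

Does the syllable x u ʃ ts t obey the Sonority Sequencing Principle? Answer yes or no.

yes

Onset: /x/ is a fricative (sonority 3); then the nucleus /u/ (sonority 7).
Onset profile 3-7 — rises to the nucleus.
Coda: /ʃ/ is a fricative (sonority 3), /ts/ is an affricate (sonority 2), /t/ is a plosive (sonority 1).
Coda profile 7-3-2-1 — falls from the nucleus.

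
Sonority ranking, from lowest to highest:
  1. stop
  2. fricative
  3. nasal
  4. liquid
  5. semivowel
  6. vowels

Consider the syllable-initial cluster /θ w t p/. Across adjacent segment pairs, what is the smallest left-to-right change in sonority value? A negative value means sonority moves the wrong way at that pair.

-4

/θ/ — fricative, sonority 2.
/w/ — semivowel, sonority 5.
/t/ — stop, sonority 1.
/p/ — stop, sonority 1.
/θ/→/w/: change +3.
/w/→/t/: change -4.
/t/→/p/: change +0.
Minimum = -4.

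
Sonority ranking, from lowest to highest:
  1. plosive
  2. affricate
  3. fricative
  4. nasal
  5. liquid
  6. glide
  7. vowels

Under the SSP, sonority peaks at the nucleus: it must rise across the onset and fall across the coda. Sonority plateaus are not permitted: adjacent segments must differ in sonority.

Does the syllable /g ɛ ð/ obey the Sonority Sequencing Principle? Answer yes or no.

Onset: /g/ is a plosive (sonority 1); then the nucleus /ɛ/ (sonority 7).
Onset profile 1-7 — rises to the nucleus.
Coda: /ð/ is a fricative (sonority 3).
Coda profile 7-3 — falls from the nucleus.

yes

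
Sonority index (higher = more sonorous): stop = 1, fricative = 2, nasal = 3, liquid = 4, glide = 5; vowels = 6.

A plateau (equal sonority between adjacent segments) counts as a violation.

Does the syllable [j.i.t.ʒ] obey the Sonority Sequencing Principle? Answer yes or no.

no

Onset: /j/ is a glide (sonority 5); then the nucleus /i/ (sonority 6).
Onset profile 5-6 — rises to the nucleus.
Coda: /t/ is a stop (sonority 1), /ʒ/ is a fricative (sonority 2).
Coda profile 6-1-2 — does not strictly fall throughout.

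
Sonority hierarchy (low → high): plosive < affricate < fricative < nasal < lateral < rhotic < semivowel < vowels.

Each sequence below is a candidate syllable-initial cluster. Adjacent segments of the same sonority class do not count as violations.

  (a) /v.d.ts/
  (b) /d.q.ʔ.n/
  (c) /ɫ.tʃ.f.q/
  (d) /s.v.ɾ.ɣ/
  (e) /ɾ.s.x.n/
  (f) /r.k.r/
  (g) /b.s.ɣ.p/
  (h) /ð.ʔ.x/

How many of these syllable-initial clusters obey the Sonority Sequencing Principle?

1

(a) 3-1-2 → violates
(b) 1-1-1-4 → obeys
(c) 5-2-3-1 → violates
(d) 3-3-6-3 → violates
(e) 6-3-3-4 → violates
(f) 6-1-6 → violates
(g) 1-3-3-1 → violates
(h) 3-1-3 → violates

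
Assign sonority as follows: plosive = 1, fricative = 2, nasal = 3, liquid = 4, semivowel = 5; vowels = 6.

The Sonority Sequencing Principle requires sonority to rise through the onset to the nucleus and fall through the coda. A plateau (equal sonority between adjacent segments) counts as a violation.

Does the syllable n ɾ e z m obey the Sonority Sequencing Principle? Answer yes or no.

Onset: /n/ is a nasal (sonority 3), /ɾ/ is a liquid (sonority 4); then the nucleus /e/ (sonority 6).
Onset profile 3-4-6 — rises to the nucleus.
Coda: /z/ is a fricative (sonority 2), /m/ is a nasal (sonority 3).
Coda profile 6-2-3 — does not strictly fall throughout.

no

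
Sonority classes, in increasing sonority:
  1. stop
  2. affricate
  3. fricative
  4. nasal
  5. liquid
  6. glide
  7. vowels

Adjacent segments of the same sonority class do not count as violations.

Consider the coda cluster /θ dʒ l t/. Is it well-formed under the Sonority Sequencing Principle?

no

/θ/: fricative = 3.
/dʒ/: affricate = 2.
/l/: liquid = 5.
/t/: stop = 1.
The profile is 3-2-5-1. Between /dʒ/ (2) and /l/ (5) sonority does not fall, so the cluster violates the SSP.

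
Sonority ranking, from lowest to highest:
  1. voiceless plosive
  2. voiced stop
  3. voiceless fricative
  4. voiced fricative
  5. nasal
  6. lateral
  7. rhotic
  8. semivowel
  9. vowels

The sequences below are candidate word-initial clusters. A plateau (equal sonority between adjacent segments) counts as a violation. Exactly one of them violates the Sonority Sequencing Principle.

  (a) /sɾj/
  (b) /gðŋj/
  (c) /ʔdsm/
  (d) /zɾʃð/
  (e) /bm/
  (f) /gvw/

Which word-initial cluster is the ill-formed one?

d

(a) 3-7-8 → obeys
(b) 2-4-5-8 → obeys
(c) 1-2-3-5 → obeys
(d) 4-7-3-4 → violates
(e) 2-5 → obeys
(f) 2-4-8 → obeys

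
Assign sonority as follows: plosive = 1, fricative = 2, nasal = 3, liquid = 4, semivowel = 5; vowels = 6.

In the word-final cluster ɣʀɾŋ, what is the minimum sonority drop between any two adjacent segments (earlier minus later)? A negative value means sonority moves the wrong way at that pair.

/ɣ/ — fricative, sonority 2.
/ʀ/ — liquid, sonority 4.
/ɾ/ — liquid, sonority 4.
/ŋ/ — nasal, sonority 3.
/ɣ/→/ʀ/: change -2.
/ʀ/→/ɾ/: change +0.
/ɾ/→/ŋ/: change +1.
Minimum = -2.

-2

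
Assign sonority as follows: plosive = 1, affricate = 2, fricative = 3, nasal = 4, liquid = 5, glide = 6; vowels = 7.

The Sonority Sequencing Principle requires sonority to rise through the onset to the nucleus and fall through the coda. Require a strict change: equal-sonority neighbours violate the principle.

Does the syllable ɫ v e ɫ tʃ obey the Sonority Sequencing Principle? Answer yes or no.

Onset: /ɫ/ is a liquid (sonority 5), /v/ is a fricative (sonority 3); then the nucleus /e/ (sonority 7).
Onset profile 5-3-7 — does not strictly rise throughout.
Coda: /ɫ/ is a liquid (sonority 5), /tʃ/ is an affricate (sonority 2).
Coda profile 7-5-2 — falls from the nucleus.

no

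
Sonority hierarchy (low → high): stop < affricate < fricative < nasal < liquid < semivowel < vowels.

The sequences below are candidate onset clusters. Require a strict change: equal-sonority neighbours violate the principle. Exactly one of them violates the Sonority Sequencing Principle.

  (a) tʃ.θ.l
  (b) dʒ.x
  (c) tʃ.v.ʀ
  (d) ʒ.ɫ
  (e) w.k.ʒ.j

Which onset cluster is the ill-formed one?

(a) tʃ.θ.l: profile 2-3-5 — obeys.
(b) dʒ.x: profile 2-3 — obeys.
(c) tʃ.v.ʀ: profile 2-3-5 — obeys.
(d) ʒ.ɫ: profile 3-5 — obeys.
(e) w.k.ʒ.j: profile 6-1-3-6 — violates.

e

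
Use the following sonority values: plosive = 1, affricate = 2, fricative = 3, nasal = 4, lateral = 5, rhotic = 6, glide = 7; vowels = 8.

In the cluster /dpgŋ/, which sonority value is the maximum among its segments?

4

/d/ is a plosive (sonority 1).
/p/ is a plosive (sonority 1).
/g/ is a plosive (sonority 1).
/ŋ/ is a nasal (sonority 4).
The maximum is 4.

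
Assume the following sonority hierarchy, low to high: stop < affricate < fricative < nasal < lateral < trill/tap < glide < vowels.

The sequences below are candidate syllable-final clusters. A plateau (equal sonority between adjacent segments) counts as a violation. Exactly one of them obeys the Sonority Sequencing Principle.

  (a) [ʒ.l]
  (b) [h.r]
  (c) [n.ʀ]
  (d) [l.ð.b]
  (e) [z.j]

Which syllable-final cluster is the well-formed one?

d

(a) sonority 3-5: ill-formed.
(b) sonority 3-6: ill-formed.
(c) sonority 4-6: ill-formed.
(d) sonority 5-3-1: well-formed.
(e) sonority 3-7: ill-formed.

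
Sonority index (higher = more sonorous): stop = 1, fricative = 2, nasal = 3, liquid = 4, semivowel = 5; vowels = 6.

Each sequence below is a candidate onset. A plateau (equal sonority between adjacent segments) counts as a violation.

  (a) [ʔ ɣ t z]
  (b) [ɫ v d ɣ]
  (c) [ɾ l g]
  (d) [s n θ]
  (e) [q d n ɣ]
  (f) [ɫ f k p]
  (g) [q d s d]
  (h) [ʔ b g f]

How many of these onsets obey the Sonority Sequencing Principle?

0

(a) sonority 1-2-1-2: ill-formed.
(b) sonority 4-2-1-2: ill-formed.
(c) sonority 4-4-1: ill-formed.
(d) sonority 2-3-2: ill-formed.
(e) sonority 1-1-3-2: ill-formed.
(f) sonority 4-2-1-1: ill-formed.
(g) sonority 1-1-2-1: ill-formed.
(h) sonority 1-1-1-2: ill-formed.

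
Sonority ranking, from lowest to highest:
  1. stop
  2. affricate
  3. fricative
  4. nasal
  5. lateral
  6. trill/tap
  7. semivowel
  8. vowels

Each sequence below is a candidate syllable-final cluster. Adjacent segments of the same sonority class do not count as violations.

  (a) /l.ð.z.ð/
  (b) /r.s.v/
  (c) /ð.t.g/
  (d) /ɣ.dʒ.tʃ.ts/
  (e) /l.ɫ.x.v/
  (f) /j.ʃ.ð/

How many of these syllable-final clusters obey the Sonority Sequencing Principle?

6

(a) sonority 5-3-3-3: well-formed.
(b) sonority 6-3-3: well-formed.
(c) sonority 3-1-1: well-formed.
(d) sonority 3-2-2-2: well-formed.
(e) sonority 5-5-3-3: well-formed.
(f) sonority 7-3-3: well-formed.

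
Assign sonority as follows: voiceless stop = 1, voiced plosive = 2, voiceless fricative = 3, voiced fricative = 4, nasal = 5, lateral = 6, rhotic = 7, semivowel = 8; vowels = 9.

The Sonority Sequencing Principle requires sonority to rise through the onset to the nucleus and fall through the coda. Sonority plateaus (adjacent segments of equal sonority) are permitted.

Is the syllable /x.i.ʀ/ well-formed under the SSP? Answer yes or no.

Onset: /x/ is a voiceless fricative (sonority 3); then the nucleus /i/ (sonority 9).
Onset profile 3-9 — rises to the nucleus.
Coda: /ʀ/ is a rhotic (sonority 7).
Coda profile 9-7 — falls from the nucleus.

yes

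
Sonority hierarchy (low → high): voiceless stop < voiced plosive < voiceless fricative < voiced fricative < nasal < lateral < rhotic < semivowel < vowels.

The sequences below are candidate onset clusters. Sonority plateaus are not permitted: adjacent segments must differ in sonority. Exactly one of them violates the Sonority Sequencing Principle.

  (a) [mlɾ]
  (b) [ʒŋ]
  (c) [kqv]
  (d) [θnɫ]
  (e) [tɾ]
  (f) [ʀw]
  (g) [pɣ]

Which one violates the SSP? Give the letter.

(a) [mlɾ]: profile 5-6-7 — obeys.
(b) [ʒŋ]: profile 4-5 — obeys.
(c) [kqv]: profile 1-1-4 — violates.
(d) [θnɫ]: profile 3-5-6 — obeys.
(e) [tɾ]: profile 1-7 — obeys.
(f) [ʀw]: profile 7-8 — obeys.
(g) [pɣ]: profile 1-4 — obeys.

c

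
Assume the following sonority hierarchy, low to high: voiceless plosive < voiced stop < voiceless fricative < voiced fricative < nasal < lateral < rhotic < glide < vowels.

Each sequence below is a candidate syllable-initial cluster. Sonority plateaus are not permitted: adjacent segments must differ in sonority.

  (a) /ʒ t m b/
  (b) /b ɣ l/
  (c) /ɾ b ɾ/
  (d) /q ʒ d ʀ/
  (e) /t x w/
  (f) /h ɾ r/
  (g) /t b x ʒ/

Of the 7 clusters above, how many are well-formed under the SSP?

3

(a) sonority 4-1-5-2: ill-formed.
(b) sonority 2-4-6: well-formed.
(c) sonority 7-2-7: ill-formed.
(d) sonority 1-4-2-7: ill-formed.
(e) sonority 1-3-8: well-formed.
(f) sonority 3-7-7: ill-formed.
(g) sonority 1-2-3-4: well-formed.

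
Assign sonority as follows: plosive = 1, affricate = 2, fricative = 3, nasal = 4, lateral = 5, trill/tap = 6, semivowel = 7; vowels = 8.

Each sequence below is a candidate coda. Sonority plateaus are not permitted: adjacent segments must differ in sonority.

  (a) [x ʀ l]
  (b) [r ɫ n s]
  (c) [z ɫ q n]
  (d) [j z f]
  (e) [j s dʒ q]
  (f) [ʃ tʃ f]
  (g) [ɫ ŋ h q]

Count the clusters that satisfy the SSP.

(a) [x ʀ l]: profile 3-6-5 — violates.
(b) [r ɫ n s]: profile 6-5-4-3 — obeys.
(c) [z ɫ q n]: profile 3-5-1-4 — violates.
(d) [j z f]: profile 7-3-3 — violates.
(e) [j s dʒ q]: profile 7-3-2-1 — obeys.
(f) [ʃ tʃ f]: profile 3-2-3 — violates.
(g) [ɫ ŋ h q]: profile 5-4-3-1 — obeys.

3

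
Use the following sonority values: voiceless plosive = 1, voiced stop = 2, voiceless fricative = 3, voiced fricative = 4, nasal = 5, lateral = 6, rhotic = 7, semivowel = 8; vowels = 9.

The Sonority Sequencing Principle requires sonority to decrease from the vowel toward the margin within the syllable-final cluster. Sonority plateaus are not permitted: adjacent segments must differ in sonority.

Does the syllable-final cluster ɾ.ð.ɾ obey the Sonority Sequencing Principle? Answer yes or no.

/ɾ/ — rhotic, sonority 7.
/ð/ — voiced fricative, sonority 4.
/ɾ/ — rhotic, sonority 7.
The profile is 7-4-7. Between /ð/ (4) and /ɾ/ (7) sonority does not fall, so the cluster violates the SSP.

no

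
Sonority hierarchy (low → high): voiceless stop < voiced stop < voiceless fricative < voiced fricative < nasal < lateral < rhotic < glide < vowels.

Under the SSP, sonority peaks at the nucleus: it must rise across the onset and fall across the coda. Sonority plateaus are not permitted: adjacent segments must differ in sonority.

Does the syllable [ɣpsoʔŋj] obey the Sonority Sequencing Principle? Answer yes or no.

no

Onset: /ɣ/ is a voiced fricative (sonority 4), /p/ is a voiceless stop (sonority 1), /s/ is a voiceless fricative (sonority 3); then the nucleus /o/ (sonority 9).
Onset profile 4-1-3-9 — does not strictly rise throughout.
Coda: /ʔ/ is a voiceless stop (sonority 1), /ŋ/ is a nasal (sonority 5), /j/ is a glide (sonority 8).
Coda profile 9-1-5-8 — does not strictly fall throughout.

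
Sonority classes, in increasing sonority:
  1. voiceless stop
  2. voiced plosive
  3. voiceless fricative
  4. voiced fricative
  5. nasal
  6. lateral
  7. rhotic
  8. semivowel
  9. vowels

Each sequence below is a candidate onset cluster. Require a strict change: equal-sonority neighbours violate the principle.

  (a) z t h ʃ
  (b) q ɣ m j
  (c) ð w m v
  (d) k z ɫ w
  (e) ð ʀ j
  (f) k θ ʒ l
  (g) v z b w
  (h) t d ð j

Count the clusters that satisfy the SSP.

5

(a) 4-1-3-3 → violates
(b) 1-4-5-8 → obeys
(c) 4-8-5-4 → violates
(d) 1-4-6-8 → obeys
(e) 4-7-8 → obeys
(f) 1-3-4-6 → obeys
(g) 4-4-2-8 → violates
(h) 1-2-4-8 → obeys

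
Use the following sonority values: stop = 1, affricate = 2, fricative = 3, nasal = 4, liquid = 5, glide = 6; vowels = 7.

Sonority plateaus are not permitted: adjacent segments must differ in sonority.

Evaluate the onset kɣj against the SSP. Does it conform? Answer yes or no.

/k/ is a stop (sonority 1).
/ɣ/ is a fricative (sonority 3).
/j/ is a glide (sonority 6).
The profile 1-3-6 strictly rises, so the onset satisfies the SSP.

yes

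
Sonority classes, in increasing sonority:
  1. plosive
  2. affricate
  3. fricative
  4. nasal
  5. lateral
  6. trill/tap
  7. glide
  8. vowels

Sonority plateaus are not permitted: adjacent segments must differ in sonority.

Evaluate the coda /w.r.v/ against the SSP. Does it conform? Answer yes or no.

/w/ is a glide (sonority 7).
/r/ is a trill/tap (sonority 6).
/v/ is a fricative (sonority 3).
The profile 7-6-3 strictly falls, so the coda satisfies the SSP.

yes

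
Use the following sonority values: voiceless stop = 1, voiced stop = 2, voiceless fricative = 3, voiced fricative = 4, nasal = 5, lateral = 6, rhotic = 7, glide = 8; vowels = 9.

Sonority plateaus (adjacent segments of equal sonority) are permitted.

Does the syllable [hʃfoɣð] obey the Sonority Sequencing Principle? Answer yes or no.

Onset: /h/ is a voiceless fricative (sonority 3), /ʃ/ is a voiceless fricative (sonority 3), /f/ is a voiceless fricative (sonority 3); then the nucleus /o/ (sonority 9).
Onset profile 3-3-3-9 — rises to the nucleus.
Coda: /ɣ/ is a voiced fricative (sonority 4), /ð/ is a voiced fricative (sonority 4).
Coda profile 9-4-4 — falls from the nucleus.

yes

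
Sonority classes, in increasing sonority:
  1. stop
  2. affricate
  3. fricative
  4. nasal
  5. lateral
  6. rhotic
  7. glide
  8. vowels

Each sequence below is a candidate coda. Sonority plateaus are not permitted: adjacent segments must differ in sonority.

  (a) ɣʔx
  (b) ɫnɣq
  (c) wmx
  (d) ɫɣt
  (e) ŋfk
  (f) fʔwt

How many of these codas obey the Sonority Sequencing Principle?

(a) ɣʔx: profile 3-1-3 — violates.
(b) ɫnɣq: profile 5-4-3-1 — obeys.
(c) wmx: profile 7-4-3 — obeys.
(d) ɫɣt: profile 5-3-1 — obeys.
(e) ŋfk: profile 4-3-1 — obeys.
(f) fʔwt: profile 3-1-7-1 — violates.

4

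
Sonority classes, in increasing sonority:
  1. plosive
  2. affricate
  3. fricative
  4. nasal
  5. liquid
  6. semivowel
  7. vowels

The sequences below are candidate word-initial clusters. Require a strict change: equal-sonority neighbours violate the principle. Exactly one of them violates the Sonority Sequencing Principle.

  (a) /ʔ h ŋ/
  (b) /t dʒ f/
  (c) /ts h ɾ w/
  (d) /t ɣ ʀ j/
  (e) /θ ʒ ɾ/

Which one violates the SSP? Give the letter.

(a) /ʔ h ŋ/: profile 1-3-4 — obeys.
(b) /t dʒ f/: profile 1-2-3 — obeys.
(c) /ts h ɾ w/: profile 2-3-5-6 — obeys.
(d) /t ɣ ʀ j/: profile 1-3-5-6 — obeys.
(e) /θ ʒ ɾ/: profile 3-3-5 — violates.

e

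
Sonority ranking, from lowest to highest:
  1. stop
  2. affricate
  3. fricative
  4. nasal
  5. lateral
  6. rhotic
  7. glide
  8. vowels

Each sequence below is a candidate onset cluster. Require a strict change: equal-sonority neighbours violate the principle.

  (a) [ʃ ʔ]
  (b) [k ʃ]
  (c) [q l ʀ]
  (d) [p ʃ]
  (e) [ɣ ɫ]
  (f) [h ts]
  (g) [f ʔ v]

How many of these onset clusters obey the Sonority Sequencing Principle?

(a) [ʃ ʔ]: profile 3-1 — violates.
(b) [k ʃ]: profile 1-3 — obeys.
(c) [q l ʀ]: profile 1-5-6 — obeys.
(d) [p ʃ]: profile 1-3 — obeys.
(e) [ɣ ɫ]: profile 3-5 — obeys.
(f) [h ts]: profile 3-2 — violates.
(g) [f ʔ v]: profile 3-1-3 — violates.

4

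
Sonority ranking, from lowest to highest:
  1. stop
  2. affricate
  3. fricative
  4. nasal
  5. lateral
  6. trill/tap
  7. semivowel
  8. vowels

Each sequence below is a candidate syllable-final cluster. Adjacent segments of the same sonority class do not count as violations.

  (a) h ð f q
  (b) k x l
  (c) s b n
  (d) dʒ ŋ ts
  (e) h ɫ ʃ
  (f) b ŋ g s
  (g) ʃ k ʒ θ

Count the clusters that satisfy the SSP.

1

(a) 3-3-3-1 → obeys
(b) 1-3-5 → violates
(c) 3-1-4 → violates
(d) 2-4-2 → violates
(e) 3-5-3 → violates
(f) 1-4-1-3 → violates
(g) 3-1-3-3 → violates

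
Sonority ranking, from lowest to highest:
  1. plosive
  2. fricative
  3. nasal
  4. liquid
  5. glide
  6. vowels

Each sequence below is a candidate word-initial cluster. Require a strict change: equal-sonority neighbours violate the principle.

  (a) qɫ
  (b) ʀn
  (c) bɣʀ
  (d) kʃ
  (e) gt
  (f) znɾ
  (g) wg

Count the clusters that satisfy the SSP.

(a) sonority 1-4: well-formed.
(b) sonority 4-3: ill-formed.
(c) sonority 1-2-4: well-formed.
(d) sonority 1-2: well-formed.
(e) sonority 1-1: ill-formed.
(f) sonority 2-3-4: well-formed.
(g) sonority 5-1: ill-formed.

4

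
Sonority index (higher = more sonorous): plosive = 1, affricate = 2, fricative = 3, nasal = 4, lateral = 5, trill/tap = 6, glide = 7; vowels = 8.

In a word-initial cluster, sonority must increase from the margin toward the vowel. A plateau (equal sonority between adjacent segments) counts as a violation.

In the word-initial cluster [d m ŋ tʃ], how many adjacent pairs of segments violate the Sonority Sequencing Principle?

2

/d/ is a plosive (sonority 1).
/m/ is a nasal (sonority 4).
/ŋ/ is a nasal (sonority 4).
/tʃ/ is an affricate (sonority 2).
/d/→/m/: 1→4 (rises) — ok.
/m/→/ŋ/: 4→4 (plateau) — violation.
/ŋ/→/tʃ/: 4→2 (does not rise) — violation.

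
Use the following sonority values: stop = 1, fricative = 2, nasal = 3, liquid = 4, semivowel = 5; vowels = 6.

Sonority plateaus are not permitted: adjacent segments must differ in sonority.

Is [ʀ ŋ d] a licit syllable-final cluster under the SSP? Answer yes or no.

/ʀ/: liquid = 4.
/ŋ/: nasal = 3.
/d/: stop = 1.
The profile 4-3-1 strictly falls, so the syllable-final cluster satisfies the SSP.

yes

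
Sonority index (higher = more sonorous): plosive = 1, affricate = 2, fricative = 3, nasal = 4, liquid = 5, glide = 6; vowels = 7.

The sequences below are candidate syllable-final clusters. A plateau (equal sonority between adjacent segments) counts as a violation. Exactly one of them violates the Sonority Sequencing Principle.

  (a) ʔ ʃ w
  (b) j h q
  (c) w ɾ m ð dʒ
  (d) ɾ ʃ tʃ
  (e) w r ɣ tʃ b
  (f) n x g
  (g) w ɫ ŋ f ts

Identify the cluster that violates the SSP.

(a) 1-3-6 → violates
(b) 6-3-1 → obeys
(c) 6-5-4-3-2 → obeys
(d) 5-3-2 → obeys
(e) 6-5-3-2-1 → obeys
(f) 4-3-1 → obeys
(g) 6-5-4-3-2 → obeys

a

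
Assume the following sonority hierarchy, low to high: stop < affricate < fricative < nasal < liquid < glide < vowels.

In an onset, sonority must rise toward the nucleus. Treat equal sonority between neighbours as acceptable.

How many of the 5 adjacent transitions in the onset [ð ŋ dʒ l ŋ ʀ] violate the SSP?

/ð/ — fricative, sonority 3.
/ŋ/ — nasal, sonority 4.
/dʒ/ — affricate, sonority 2.
/l/ — liquid, sonority 5.
/ŋ/ — nasal, sonority 4.
/ʀ/ — liquid, sonority 5.
/ð/→/ŋ/: 3→4 (rises) — ok.
/ŋ/→/dʒ/: 4→2 (does not rise) — violation.
/dʒ/→/l/: 2→5 (rises) — ok.
/l/→/ŋ/: 5→4 (does not rise) — violation.
/ŋ/→/ʀ/: 4→5 (rises) — ok.

2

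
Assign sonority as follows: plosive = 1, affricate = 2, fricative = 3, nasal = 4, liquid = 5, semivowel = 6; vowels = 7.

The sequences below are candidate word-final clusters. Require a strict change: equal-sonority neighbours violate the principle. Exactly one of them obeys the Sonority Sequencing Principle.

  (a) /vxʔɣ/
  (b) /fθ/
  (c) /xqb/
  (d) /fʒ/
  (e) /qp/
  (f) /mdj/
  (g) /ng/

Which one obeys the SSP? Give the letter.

(a) sonority 3-3-1-3: ill-formed.
(b) sonority 3-3: ill-formed.
(c) sonority 3-1-1: ill-formed.
(d) sonority 3-3: ill-formed.
(e) sonority 1-1: ill-formed.
(f) sonority 4-1-6: ill-formed.
(g) sonority 4-1: well-formed.

g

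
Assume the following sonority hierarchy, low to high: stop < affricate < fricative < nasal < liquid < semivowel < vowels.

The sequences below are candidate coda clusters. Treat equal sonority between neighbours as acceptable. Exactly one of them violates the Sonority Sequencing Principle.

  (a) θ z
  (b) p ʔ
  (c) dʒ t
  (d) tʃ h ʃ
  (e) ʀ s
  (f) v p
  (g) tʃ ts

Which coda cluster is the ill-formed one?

d

(a) θ z: profile 3-3 — obeys.
(b) p ʔ: profile 1-1 — obeys.
(c) dʒ t: profile 2-1 — obeys.
(d) tʃ h ʃ: profile 2-3-3 — violates.
(e) ʀ s: profile 5-3 — obeys.
(f) v p: profile 3-1 — obeys.
(g) tʃ ts: profile 2-2 — obeys.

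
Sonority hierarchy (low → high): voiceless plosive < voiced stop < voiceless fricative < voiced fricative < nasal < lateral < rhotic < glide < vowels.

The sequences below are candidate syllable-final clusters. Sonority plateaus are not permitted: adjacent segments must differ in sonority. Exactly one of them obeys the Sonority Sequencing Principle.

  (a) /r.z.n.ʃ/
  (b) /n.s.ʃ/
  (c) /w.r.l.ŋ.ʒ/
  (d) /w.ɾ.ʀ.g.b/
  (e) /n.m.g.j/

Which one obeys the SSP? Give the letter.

c

(a) /r.z.n.ʃ/: profile 7-4-5-3 — violates.
(b) /n.s.ʃ/: profile 5-3-3 — violates.
(c) /w.r.l.ŋ.ʒ/: profile 8-7-6-5-4 — obeys.
(d) /w.ɾ.ʀ.g.b/: profile 8-7-7-2-2 — violates.
(e) /n.m.g.j/: profile 5-5-2-8 — violates.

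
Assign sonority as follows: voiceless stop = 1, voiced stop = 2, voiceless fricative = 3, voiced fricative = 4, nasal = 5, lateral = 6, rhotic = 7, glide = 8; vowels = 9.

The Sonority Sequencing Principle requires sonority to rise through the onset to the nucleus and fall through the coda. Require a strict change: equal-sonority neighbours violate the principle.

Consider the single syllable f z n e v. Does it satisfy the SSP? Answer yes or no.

Onset: /f/ is a voiceless fricative (sonority 3), /z/ is a voiced fricative (sonority 4), /n/ is a nasal (sonority 5); then the nucleus /e/ (sonority 9).
Onset profile 3-4-5-9 — rises to the nucleus.
Coda: /v/ is a voiced fricative (sonority 4).
Coda profile 9-4 — falls from the nucleus.

yes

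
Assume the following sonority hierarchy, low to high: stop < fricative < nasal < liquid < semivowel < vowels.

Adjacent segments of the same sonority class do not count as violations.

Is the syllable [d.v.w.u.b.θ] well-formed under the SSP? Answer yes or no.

no

Onset: /d/ is a stop (sonority 1), /v/ is a fricative (sonority 2), /w/ is a semivowel (sonority 5); then the nucleus /u/ (sonority 6).
Onset profile 1-2-5-6 — rises to the nucleus.
Coda: /b/ is a stop (sonority 1), /θ/ is a fricative (sonority 2).
Coda profile 6-1-2 — does not fall throughout.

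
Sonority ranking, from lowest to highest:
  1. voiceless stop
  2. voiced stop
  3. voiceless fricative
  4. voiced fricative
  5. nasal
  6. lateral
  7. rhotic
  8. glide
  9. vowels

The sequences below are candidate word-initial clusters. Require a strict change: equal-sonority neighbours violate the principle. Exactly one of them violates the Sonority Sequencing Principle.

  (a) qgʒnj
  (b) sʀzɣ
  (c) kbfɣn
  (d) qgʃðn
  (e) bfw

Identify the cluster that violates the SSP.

b

(a) sonority 1-2-4-5-8: well-formed.
(b) sonority 3-7-4-4: ill-formed.
(c) sonority 1-2-3-4-5: well-formed.
(d) sonority 1-2-3-4-5: well-formed.
(e) sonority 2-3-8: well-formed.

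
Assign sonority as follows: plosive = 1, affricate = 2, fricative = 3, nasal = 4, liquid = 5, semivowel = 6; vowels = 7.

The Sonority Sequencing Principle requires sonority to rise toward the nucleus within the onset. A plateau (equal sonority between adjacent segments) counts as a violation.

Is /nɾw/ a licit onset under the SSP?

/n/ — nasal, sonority 4.
/ɾ/ — liquid, sonority 5.
/w/ — semivowel, sonority 6.
The profile 4-5-6 strictly rises, so the onset satisfies the SSP.

yes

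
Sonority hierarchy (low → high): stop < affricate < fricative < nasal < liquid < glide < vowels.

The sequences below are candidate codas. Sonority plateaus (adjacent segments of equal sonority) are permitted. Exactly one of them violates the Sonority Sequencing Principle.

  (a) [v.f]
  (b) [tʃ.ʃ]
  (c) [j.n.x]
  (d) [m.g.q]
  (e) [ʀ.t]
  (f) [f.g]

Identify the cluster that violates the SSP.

(a) [v.f]: profile 3-3 — obeys.
(b) [tʃ.ʃ]: profile 2-3 — violates.
(c) [j.n.x]: profile 6-4-3 — obeys.
(d) [m.g.q]: profile 4-1-1 — obeys.
(e) [ʀ.t]: profile 5-1 — obeys.
(f) [f.g]: profile 3-1 — obeys.

b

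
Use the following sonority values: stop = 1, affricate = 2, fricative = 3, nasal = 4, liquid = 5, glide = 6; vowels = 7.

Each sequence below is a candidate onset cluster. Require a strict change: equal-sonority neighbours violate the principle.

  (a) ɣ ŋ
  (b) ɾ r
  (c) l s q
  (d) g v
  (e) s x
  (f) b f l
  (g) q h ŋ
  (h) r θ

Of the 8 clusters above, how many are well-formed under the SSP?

4

(a) ɣ ŋ: profile 3-4 — obeys.
(b) ɾ r: profile 5-5 — violates.
(c) l s q: profile 5-3-1 — violates.
(d) g v: profile 1-3 — obeys.
(e) s x: profile 3-3 — violates.
(f) b f l: profile 1-3-5 — obeys.
(g) q h ŋ: profile 1-3-4 — obeys.
(h) r θ: profile 5-3 — violates.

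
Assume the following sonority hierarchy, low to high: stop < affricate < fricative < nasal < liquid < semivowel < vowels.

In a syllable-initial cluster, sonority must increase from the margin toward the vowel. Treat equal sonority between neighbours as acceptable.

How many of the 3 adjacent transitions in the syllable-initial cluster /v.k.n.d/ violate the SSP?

/v/ — fricative, sonority 3.
/k/ — stop, sonority 1.
/n/ — nasal, sonority 4.
/d/ — stop, sonority 1.
/v/→/k/: 3→1 (does not rise) — violation.
/k/→/n/: 1→4 (rises) — ok.
/n/→/d/: 4→1 (does not rise) — violation.

2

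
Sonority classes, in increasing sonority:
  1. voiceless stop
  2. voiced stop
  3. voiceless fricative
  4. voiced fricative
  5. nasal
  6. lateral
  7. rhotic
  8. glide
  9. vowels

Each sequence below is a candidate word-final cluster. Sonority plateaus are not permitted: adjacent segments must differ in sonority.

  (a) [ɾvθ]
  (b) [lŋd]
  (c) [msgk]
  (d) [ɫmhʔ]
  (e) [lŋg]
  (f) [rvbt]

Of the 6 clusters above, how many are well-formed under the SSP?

6

(a) 7-4-3 → obeys
(b) 6-5-2 → obeys
(c) 5-3-2-1 → obeys
(d) 6-5-3-1 → obeys
(e) 6-5-2 → obeys
(f) 7-4-2-1 → obeys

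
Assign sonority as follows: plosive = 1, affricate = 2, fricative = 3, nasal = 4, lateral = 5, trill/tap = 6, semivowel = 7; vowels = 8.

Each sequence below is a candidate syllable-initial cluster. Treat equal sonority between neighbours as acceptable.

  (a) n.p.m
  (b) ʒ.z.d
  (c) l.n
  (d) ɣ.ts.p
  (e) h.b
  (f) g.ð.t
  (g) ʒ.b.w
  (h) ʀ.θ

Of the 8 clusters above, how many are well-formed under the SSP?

(a) n.p.m: profile 4-1-4 — violates.
(b) ʒ.z.d: profile 3-3-1 — violates.
(c) l.n: profile 5-4 — violates.
(d) ɣ.ts.p: profile 3-2-1 — violates.
(e) h.b: profile 3-1 — violates.
(f) g.ð.t: profile 1-3-1 — violates.
(g) ʒ.b.w: profile 3-1-7 — violates.
(h) ʀ.θ: profile 6-3 — violates.

0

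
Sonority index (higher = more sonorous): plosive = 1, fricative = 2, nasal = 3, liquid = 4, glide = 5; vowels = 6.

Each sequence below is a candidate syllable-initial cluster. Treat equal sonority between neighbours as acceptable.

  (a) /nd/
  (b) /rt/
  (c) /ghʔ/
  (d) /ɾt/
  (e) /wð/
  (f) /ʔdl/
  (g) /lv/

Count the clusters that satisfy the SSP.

1

(a) sonority 3-1: ill-formed.
(b) sonority 4-1: ill-formed.
(c) sonority 1-2-1: ill-formed.
(d) sonority 4-1: ill-formed.
(e) sonority 5-2: ill-formed.
(f) sonority 1-1-4: well-formed.
(g) sonority 4-2: ill-formed.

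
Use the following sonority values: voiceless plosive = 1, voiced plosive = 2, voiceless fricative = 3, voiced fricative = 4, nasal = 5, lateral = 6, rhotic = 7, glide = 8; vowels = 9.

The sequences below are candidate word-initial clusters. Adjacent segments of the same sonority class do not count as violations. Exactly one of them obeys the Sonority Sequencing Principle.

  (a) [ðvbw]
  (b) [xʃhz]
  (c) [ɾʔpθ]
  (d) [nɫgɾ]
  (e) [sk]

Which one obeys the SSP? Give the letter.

(a) sonority 4-4-2-8: ill-formed.
(b) sonority 3-3-3-4: well-formed.
(c) sonority 7-1-1-3: ill-formed.
(d) sonority 5-6-2-7: ill-formed.
(e) sonority 3-1: ill-formed.

b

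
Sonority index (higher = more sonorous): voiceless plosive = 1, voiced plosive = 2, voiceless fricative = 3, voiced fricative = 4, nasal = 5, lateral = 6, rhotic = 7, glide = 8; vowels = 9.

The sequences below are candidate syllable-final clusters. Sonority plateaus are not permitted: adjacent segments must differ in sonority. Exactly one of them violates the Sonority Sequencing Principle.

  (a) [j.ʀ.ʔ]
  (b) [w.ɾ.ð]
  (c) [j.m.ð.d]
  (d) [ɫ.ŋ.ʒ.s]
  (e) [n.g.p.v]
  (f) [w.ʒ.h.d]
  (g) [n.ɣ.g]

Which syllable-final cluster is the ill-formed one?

(a) sonority 8-7-1: well-formed.
(b) sonority 8-7-4: well-formed.
(c) sonority 8-5-4-2: well-formed.
(d) sonority 6-5-4-3: well-formed.
(e) sonority 5-2-1-4: ill-formed.
(f) sonority 8-4-3-2: well-formed.
(g) sonority 5-4-2: well-formed.

e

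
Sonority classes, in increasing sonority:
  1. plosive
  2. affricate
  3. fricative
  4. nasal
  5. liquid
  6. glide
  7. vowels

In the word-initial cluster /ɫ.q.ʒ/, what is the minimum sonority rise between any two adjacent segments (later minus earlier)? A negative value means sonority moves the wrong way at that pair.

/ɫ/ — liquid, sonority 5.
/q/ — plosive, sonority 1.
/ʒ/ — fricative, sonority 3.
/ɫ/→/q/: change -4.
/q/→/ʒ/: change +2.
Minimum = -4.

-4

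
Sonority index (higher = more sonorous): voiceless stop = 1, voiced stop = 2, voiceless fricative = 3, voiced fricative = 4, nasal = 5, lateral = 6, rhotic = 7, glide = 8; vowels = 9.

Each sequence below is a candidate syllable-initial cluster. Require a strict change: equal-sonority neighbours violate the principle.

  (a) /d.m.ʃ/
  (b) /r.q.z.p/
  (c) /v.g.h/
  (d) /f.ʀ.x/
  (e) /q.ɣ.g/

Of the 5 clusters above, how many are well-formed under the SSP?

0

(a) sonority 2-5-3: ill-formed.
(b) sonority 7-1-4-1: ill-formed.
(c) sonority 4-2-3: ill-formed.
(d) sonority 3-7-3: ill-formed.
(e) sonority 1-4-2: ill-formed.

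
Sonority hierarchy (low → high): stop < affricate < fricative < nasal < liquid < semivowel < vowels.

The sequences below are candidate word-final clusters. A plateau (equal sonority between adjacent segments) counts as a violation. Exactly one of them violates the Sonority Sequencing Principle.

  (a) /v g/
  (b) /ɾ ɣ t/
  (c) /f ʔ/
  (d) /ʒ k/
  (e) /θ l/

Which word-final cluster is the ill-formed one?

(a) sonority 3-1: well-formed.
(b) sonority 5-3-1: well-formed.
(c) sonority 3-1: well-formed.
(d) sonority 3-1: well-formed.
(e) sonority 3-5: ill-formed.

e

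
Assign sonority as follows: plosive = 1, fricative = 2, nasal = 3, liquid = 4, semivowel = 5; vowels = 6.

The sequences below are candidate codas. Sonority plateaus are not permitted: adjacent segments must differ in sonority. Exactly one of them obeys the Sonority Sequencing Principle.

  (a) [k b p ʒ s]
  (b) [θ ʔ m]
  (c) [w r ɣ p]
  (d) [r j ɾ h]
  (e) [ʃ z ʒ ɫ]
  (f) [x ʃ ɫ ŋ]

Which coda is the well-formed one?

(a) 1-1-1-2-2 → violates
(b) 2-1-3 → violates
(c) 5-4-2-1 → obeys
(d) 4-5-4-2 → violates
(e) 2-2-2-4 → violates
(f) 2-2-4-3 → violates

c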